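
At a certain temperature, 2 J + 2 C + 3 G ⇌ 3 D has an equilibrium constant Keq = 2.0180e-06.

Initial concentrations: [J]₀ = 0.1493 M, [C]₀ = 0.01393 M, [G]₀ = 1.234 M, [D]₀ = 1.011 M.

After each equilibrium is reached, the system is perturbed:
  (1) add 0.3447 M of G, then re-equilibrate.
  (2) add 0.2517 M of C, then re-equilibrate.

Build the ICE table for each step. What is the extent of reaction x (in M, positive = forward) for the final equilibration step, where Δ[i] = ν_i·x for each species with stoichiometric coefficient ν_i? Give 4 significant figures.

Q₀ = 1.2714e+05 vs Keq = 2.0180e-06 ⇒ Q>K, reverse
Step 1:
                   J          C          G          D
  I           0.1493    0.01393      1.234      1.011
  C           0.6614     0.6614     0.9922    -0.9922
  E           0.8107     0.6754      2.226    0.01883
  solve Keq expr → x = -0.3307; check Q = 2.0180e-06
Then add 0.3447 M of G.
Step 2:
                   J          C          G          D
  I           0.8107     0.6754      2.571    0.01883
  C        -0.001879  -0.001879  -0.002818   0.002818
  E           0.8089     0.6735      2.568    0.02165
  solve Keq expr → x = 9.3927e-04; check Q = 2.0180e-06
Then add 0.2517 M of C.
Step 3:
                   J          C          G          D
  I           0.8089     0.9252      2.568    0.02165
  C        -0.003278  -0.003278  -0.004917   0.004917
  E           0.8056     0.9219      2.563    0.02656
  solve Keq expr → x = 0.001639; check Q = 2.0180e-06

x = 0.001639 M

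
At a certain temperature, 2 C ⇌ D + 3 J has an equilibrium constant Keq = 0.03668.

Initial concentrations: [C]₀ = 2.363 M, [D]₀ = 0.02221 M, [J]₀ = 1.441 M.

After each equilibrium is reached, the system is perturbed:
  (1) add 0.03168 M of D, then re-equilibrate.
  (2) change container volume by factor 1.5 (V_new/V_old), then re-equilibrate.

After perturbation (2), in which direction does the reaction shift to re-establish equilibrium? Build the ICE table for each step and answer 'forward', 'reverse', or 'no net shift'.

Direction: forward

Q₀ = 0.0119 vs Keq = 0.03668 ⇒ Q<K, forward
Step 1:
                  C         D         J
  I           2.363   0.02221     1.441
  C        -0.06284   0.03142   0.09426
  E             2.3   0.05363     1.535
  solve Keq expr → x = 0.03142; check Q = 0.03668
Then add 0.03168 M of D.
Step 2:
                  C         D         J
  I             2.3   0.08531     1.535
  C         0.04368  -0.02184  -0.06552
  E           2.344   0.06347      1.47
  solve Keq expr → x = -0.02184; check Q = 0.03668
Then change container volume by factor 1.5 (V_new/V_old).
Step 3:
                  C         D         J
  I           1.563   0.04231    0.9798
  C        -0.05469   0.02734   0.08203
  E           1.508   0.06966     1.062
  solve Keq expr → x = 0.02734; check Q = 0.03668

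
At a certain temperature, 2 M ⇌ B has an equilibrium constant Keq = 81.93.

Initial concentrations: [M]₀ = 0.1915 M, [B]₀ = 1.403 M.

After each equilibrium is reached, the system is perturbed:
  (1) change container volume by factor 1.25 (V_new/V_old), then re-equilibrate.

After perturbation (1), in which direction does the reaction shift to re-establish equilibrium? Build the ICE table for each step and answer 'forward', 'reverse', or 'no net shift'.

Q₀ = 38.26 vs Keq = 81.93 ⇒ Q<K, forward
Step 1:
                    M           B
  init         0.1915       1.403
  Δ          -0.05927     0.02963
  eq           0.1322       1.433
  solve Keq expr → x = 0.02963; check Q = 81.93
Then change container volume by factor 1.25 (V_new/V_old).
Step 2:
                    M           B
  init         0.1058       1.146
  Δ           0.01217   -0.006086
  eq            0.118        1.14
  solve Keq expr → x = -0.006086; check Q = 81.93

Direction: reverse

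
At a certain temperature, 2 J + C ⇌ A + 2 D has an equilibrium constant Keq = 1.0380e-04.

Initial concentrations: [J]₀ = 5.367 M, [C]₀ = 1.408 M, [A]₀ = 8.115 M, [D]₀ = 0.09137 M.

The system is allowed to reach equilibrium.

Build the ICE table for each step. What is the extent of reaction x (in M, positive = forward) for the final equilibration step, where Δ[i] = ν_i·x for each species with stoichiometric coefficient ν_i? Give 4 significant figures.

Q₀ = 0.00167 vs Keq = 1.0380e-04 ⇒ Q>K, reverse
Step 1:
                   J          C          A          D
  Initial      5.367      1.408      8.115    0.09137
  Change     0.06798    0.03399   -0.03399   -0.06798
  Equil        5.435      1.442      8.081    0.02339
  solve Keq expr → x = -0.03399; check Q = 1.0380e-04

x = -0.03399 M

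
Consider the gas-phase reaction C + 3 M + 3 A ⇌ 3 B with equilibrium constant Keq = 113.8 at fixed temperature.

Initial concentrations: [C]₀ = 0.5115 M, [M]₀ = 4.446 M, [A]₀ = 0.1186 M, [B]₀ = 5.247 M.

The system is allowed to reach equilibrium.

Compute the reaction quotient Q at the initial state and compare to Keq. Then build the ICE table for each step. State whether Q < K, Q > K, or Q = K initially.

Q₀ = 1926 vs Keq = 113.8 ⇒ Q>K, reverse
Step 1:
                   C          M          A          B
  init        0.5115      4.446     0.1186      5.247
  Δ          0.05251     0.1575     0.1575    -0.1575
  eq           0.564      4.604     0.2761      5.089
  solve Keq expr → x = -0.05251; check Q = 113.8

Q₀ = 1926; Q > K (proceeds reverse)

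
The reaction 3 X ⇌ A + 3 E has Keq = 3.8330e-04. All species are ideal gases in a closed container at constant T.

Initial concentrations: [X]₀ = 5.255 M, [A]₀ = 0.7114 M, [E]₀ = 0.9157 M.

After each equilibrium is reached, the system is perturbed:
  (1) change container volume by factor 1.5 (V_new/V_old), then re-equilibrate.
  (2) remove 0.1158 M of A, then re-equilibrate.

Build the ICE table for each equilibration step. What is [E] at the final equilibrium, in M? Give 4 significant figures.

[E]_eq = 0.4066 M

Q₀ = 0.003764 vs Keq = 3.8330e-04 ⇒ Q>K, reverse
Step 1:
                    X           A           E
  I             5.255      0.7114      0.9157
  C            0.4191     -0.1397     -0.4191
  E             5.674      0.5717      0.4966
  solve Keq expr → x = -0.1397; check Q = 3.8330e-04
Then change container volume by factor 1.5 (V_new/V_old).
Step 2:
                    X           A           E
  I             3.783      0.3811      0.3311
  C          -0.03969     0.01323     0.03969
  E             3.743      0.3944      0.3708
  solve Keq expr → x = 0.01323; check Q = 3.8330e-04
Then remove 0.1158 M of A.
Step 3:
                    X           A           E
  I             3.743      0.2786      0.3708
  C          -0.03583     0.01194     0.03583
  E             3.707      0.2905      0.4066
  solve Keq expr → x = 0.01194; check Q = 3.8330e-04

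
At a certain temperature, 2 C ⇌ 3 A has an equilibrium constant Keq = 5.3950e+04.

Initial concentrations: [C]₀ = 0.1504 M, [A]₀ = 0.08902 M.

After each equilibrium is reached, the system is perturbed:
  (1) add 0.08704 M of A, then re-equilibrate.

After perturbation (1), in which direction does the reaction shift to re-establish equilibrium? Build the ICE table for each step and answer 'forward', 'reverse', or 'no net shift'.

Q₀ = 0.03119 vs Keq = 5.3950e+04 ⇒ Q<K, forward
Step 1:
                    C           A
  Initial      0.1504     0.08902
  Change      -0.1496      0.2245
  Equil    7.5567e-04      0.3135
  solve Keq expr → x = 0.07482; check Q = 5.3950e+04
Then add 0.08704 M of A.
Step 2:
                    C           A
  Initial  7.5567e-04      0.4005
  Change   3.3360e-04 -5.0040e-04
  Equil      0.001089         0.4
  solve Keq expr → x = -1.6680e-04; check Q = 5.3950e+04

Direction: reverse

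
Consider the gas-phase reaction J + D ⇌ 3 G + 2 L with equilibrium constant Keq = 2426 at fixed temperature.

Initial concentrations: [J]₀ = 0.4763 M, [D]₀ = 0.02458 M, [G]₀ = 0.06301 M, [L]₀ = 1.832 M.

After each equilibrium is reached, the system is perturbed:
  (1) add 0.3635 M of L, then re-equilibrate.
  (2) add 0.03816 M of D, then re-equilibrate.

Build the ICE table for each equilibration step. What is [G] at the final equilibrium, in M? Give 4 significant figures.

[G]_eq = 0.251 M

Q₀ = 0.07172 vs Keq = 2426 ⇒ Q<K, forward
Step 1:
                  J         D         G         L
  Initial    0.4763   0.02458   0.06301     1.832
  Change   -0.02457  -0.02457   0.07372   0.04914
  Equil      0.4517 8.2532e-06    0.1367     1.881
  solve Keq expr → x = 0.02457; check Q = 2426
Then add 0.3635 M of L.
Step 2:
                  J         D         G         L
  Initial    0.4517 8.2532e-06    0.1367     2.245
  Change  3.4949e-06 3.4949e-06 -1.0485e-05 -6.9898e-06
  Equil      0.4517 1.1748e-05    0.1367     2.245
  solve Keq expr → x = -3.4949e-06; check Q = 2426
Then add 0.03816 M of D.
Step 3:
                  J         D         G         L
  Initial    0.4517   0.03817    0.1367     2.245
  Change   -0.03809  -0.03809    0.1143   0.07617
  Equil      0.4136 8.4851e-05     0.251     2.321
  solve Keq expr → x = 0.03809; check Q = 2426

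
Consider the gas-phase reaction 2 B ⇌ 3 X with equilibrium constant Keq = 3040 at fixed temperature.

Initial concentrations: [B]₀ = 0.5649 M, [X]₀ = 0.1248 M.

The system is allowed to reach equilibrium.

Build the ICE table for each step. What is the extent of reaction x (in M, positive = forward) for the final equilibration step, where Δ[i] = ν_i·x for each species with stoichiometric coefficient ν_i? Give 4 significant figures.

Q₀ = 0.006091 vs Keq = 3040 ⇒ Q<K, forward
Step 1:
                   B          X
  init        0.5649     0.1248
  Δ          -0.5482     0.8223
  eq         0.01672     0.9471
  solve Keq expr → x = 0.2741; check Q = 3040

x = 0.2741 M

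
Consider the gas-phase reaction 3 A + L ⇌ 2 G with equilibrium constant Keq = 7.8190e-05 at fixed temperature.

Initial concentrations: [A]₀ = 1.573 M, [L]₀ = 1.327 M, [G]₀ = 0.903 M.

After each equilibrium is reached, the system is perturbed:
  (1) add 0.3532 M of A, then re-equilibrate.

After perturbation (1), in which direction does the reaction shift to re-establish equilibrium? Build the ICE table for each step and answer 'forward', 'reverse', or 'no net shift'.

Direction: forward

Q₀ = 0.1579 vs Keq = 7.8190e-05 ⇒ Q>K, reverse
Step 1:
                    A           L           G
  Initial       1.573       1.327       0.903
  Change         1.27      0.4235     -0.8469
  Equil         2.843        1.75     0.05609
  solve Keq expr → x = -0.4235; check Q = 7.8190e-05
Then add 0.3532 M of A.
Step 2:
                    A           L           G
  Initial       3.197        1.75     0.05609
  Change     -0.01529   -0.005097     0.01019
  Equil         3.181       1.745     0.06629
  solve Keq expr → x = 0.005097; check Q = 7.8190e-05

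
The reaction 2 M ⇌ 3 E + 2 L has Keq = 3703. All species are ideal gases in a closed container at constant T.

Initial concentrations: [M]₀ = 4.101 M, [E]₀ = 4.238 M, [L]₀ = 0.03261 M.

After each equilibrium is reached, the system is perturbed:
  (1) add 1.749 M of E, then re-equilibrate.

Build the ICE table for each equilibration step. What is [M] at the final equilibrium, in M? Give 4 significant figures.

Q₀ = 0.004813 vs Keq = 3703 ⇒ Q<K, forward
Step 1:
                    M           E           L
  init          4.101       4.238     0.03261
  Δ            -2.893        4.34       2.893
  eq            1.208       8.578       2.926
  solve Keq expr → x = 1.447; check Q = 3703
Then add 1.749 M of E.
Step 2:
                    M           E           L
  init          1.208       10.33       2.926
  Δ            0.2078     -0.3117     -0.2078
  eq            1.416       10.02       2.718
  solve Keq expr → x = -0.1039; check Q = 3703

[M]_eq = 1.416 M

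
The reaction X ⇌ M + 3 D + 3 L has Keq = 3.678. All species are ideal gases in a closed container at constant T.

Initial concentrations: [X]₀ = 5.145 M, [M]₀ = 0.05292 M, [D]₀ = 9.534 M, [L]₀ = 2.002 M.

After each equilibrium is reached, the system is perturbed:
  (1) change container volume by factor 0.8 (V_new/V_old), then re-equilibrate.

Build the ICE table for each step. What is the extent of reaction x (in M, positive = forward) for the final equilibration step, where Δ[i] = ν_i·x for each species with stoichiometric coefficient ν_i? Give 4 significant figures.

x = -0.003324 M

Q₀ = 71.52 vs Keq = 3.678 ⇒ Q>K, reverse
Step 1:
                    X           M           D           L
  init          5.145     0.05292       9.534       2.002
  Δ            0.0493     -0.0493     -0.1479     -0.1479
  eq            5.194    0.003625       9.386       1.854
  solve Keq expr → x = -0.0493; check Q = 3.678
Then change container volume by factor 0.8 (V_new/V_old).
Step 2:
                    X           M           D           L
  init          6.493    0.004531       11.73       2.318
  Δ          0.003324   -0.003324   -0.009972   -0.009972
  eq            6.496    0.001207       11.72       2.308
  solve Keq expr → x = -0.003324; check Q = 3.678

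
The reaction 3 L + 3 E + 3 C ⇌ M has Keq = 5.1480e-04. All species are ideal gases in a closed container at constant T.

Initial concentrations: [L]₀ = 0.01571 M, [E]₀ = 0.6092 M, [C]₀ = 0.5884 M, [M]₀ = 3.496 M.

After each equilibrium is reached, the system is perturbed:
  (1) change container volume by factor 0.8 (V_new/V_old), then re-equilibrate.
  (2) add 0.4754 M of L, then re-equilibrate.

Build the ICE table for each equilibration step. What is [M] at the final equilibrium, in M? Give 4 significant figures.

Q₀ = 1.9577e+07 vs Keq = 5.1480e-04 ⇒ Q>K, reverse
Step 1:
                  L         E         C         M
  Initial   0.01571    0.6092    0.5884     3.496
  Change      2.207     2.207     2.207   -0.7357
  Equil       2.223     2.816     2.796      2.76
  solve Keq expr → x = -0.7357; check Q = 5.1480e-04
Then change container volume by factor 0.8 (V_new/V_old).
Step 2:
                  L         E         C         M
  Initial     2.779     3.521     3.495      3.45
  Change    -0.5639   -0.5639   -0.5639     0.188
  Equil       2.215     2.957     2.931     3.638
  solve Keq expr → x = 0.188; check Q = 5.1480e-04
Then add 0.4754 M of L.
Step 3:
                  L         E         C         M
  Initial      2.69     2.957     2.931     3.638
  Change    -0.1744   -0.1744   -0.1744   0.05813
  Equil       2.516     2.782     2.756     3.696
  solve Keq expr → x = 0.05813; check Q = 5.1480e-04

[M]_eq = 3.696 M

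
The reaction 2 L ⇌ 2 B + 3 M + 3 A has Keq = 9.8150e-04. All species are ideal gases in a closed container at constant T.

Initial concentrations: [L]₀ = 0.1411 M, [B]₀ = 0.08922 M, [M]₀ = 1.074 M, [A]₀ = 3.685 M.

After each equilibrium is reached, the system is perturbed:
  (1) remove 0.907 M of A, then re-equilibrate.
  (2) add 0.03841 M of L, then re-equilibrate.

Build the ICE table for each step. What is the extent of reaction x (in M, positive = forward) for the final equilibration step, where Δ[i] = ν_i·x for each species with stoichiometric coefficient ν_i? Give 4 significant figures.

Q₀ = 24.79 vs Keq = 9.8150e-04 ⇒ Q>K, reverse
Step 1:
                  L         B         M         A
  Initial    0.1411   0.08922     1.074     3.685
  Change    0.08805  -0.08805   -0.1321   -0.1321
  Equil      0.2291  0.001173    0.9419     3.553
  solve Keq expr → x = -0.04402; check Q = 9.8150e-04
Then remove 0.907 M of A.
Step 2:
                  L         B         M         A
  Initial    0.2291  0.001173    0.9419     2.646
  Change  -6.4308e-04 6.4308e-04 9.6462e-04 9.6462e-04
  Equil      0.2285  0.001816    0.9429     2.647
  solve Keq expr → x = 3.2154e-04; check Q = 9.8150e-04
Then add 0.03841 M of L.
Step 3:
                  L         B         M         A
  Initial    0.2669  0.001816    0.9429     2.647
  Change  -3.0075e-04 3.0075e-04 4.5113e-04 4.5113e-04
  Equil      0.2666  0.002116    0.9433     2.647
  solve Keq expr → x = 1.5038e-04; check Q = 9.8150e-04

x = 1.5038e-04 M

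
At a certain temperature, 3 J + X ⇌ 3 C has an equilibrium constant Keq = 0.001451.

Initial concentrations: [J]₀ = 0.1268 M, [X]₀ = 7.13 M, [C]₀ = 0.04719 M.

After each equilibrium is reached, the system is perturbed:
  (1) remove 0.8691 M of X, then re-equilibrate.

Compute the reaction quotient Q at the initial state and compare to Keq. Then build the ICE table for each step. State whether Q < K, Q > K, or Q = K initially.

Q₀ = 0.007229; Q > K (proceeds reverse)

Q₀ = 0.007229 vs Keq = 0.001451 ⇒ Q>K, reverse
Step 1:
                    J           X           C
  I            0.1268        7.13     0.04719
  C           0.01605    0.005352    -0.01605
  E            0.1429       7.135     0.03114
  solve Keq expr → x = -0.005352; check Q = 0.001451
Then remove 0.8691 M of X.
Step 2:
                    J           X           C
  I            0.1429       6.266     0.03114
  C          0.001091  3.6365e-04   -0.001091
  E            0.1439       6.267     0.03004
  solve Keq expr → x = -3.6365e-04; check Q = 0.001451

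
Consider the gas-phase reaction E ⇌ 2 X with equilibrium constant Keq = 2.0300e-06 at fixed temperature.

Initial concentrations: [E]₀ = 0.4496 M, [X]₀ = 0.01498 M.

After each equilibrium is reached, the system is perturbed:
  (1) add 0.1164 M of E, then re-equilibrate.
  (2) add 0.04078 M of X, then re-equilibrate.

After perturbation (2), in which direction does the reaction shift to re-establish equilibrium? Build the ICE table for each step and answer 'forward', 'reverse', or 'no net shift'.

Direction: reverse

Q₀ = 4.9911e-04 vs Keq = 2.0300e-06 ⇒ Q>K, reverse
Step 1:
                   E          X
  init        0.4496    0.01498
  Δ         0.007009   -0.01402
  eq          0.4566 9.6276e-04
  solve Keq expr → x = -0.007009; check Q = 2.0300e-06
Then add 0.1164 M of E.
Step 2:
                   E          X
  init         0.573 9.6276e-04
  Δ       -5.7851e-05 1.1570e-04
  eq           0.573   0.001078
  solve Keq expr → x = 5.7851e-05; check Q = 2.0300e-06
Then add 0.04078 M of X.
Step 3:
                   E          X
  init         0.573    0.04186
  Δ          0.02038   -0.04076
  eq          0.5933   0.001097
  solve Keq expr → x = -0.02038; check Q = 2.0300e-06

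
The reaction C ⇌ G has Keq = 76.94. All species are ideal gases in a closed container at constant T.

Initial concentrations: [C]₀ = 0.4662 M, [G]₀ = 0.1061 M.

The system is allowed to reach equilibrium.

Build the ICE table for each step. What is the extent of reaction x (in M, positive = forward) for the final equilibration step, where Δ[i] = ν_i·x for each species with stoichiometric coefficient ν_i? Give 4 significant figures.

Q₀ = 0.2276 vs Keq = 76.94 ⇒ Q<K, forward
Step 1:
                   C          G
  Initial     0.4662     0.1061
  Change     -0.4589     0.4589
  Equil     0.007343      0.565
  solve Keq expr → x = 0.4589; check Q = 76.94

x = 0.4589 M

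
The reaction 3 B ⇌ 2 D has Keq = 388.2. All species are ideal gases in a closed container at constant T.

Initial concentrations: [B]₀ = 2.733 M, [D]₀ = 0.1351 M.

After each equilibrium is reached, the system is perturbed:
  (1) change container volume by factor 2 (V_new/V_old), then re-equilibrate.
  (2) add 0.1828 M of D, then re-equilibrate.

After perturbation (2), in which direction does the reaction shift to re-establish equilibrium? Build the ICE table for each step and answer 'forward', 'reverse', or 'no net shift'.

Q₀ = 8.9411e-04 vs Keq = 388.2 ⇒ Q<K, forward
Step 1:
                    B           D
  init          2.733      0.1351
  Δ            -2.529       1.686
  eq           0.2044       1.821
  solve Keq expr → x = 0.8429; check Q = 388.2
Then change container volume by factor 2 (V_new/V_old).
Step 2:
                    B           D
  init         0.1022      0.9104
  Δ           0.02499    -0.01666
  eq           0.1272      0.8938
  solve Keq expr → x = -0.00833; check Q = 388.2
Then add 0.1828 M of D.
Step 3:
                    B           D
  init         0.1272       1.077
  Δ           0.01586    -0.01057
  eq            0.143       1.066
  solve Keq expr → x = -0.005285; check Q = 388.2

Direction: reverse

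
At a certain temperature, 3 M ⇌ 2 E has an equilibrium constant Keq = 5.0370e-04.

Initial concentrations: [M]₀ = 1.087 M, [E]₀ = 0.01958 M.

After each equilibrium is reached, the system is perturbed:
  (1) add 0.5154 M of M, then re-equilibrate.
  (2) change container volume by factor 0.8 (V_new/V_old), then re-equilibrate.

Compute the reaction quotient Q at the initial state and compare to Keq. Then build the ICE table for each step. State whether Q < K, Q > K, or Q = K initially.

Q₀ = 2.9849e-04 vs Keq = 5.0370e-04 ⇒ Q<K, forward
Step 1:
                    M           E
  init          1.087     0.01958
  Δ         -0.008344    0.005563
  eq            1.079     0.02514
  solve Keq expr → x = 0.002781; check Q = 5.0370e-04
Then add 0.5154 M of M.
Step 2:
                    M           E
  init          1.594     0.02514
  Δ          -0.02825     0.01883
  eq            1.566     0.04397
  solve Keq expr → x = 0.009416; check Q = 5.0370e-04
Then change container volume by factor 0.8 (V_new/V_old).
Step 3:
                    M           E
  init          1.957     0.05497
  Δ         -0.009091     0.00606
  eq            1.948     0.06103
  solve Keq expr → x = 0.00303; check Q = 5.0370e-04

Q₀ = 2.9849e-04; Q < K (proceeds forward)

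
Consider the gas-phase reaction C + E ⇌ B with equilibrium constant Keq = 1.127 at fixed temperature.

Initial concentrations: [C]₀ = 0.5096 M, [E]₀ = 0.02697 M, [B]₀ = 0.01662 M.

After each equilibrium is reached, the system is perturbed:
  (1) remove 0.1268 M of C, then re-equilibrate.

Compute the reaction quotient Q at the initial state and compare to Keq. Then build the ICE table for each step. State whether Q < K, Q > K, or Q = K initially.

Q₀ = 1.209; Q > K (proceeds reverse)

Q₀ = 1.209 vs Keq = 1.127 ⇒ Q>K, reverse
Step 1:
                    C           E           B
  Initial      0.5096     0.02697     0.01662
  Change   7.0421e-04  7.0421e-04 -7.0421e-04
  Equil        0.5103     0.02767     0.01592
  solve Keq expr → x = -7.0421e-04; check Q = 1.127
Then remove 0.1268 M of C.
Step 2:
                    C           E           B
  Initial      0.3835     0.02767     0.01592
  Change     0.002697    0.002697   -0.002697
  Equil        0.3862     0.03037     0.01322
  solve Keq expr → x = -0.002697; check Q = 1.127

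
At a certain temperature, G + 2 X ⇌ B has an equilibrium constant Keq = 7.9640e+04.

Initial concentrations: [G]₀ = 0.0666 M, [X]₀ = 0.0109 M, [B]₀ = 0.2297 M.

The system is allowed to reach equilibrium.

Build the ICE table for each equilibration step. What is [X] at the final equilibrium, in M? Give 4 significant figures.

[X]_eq = 0.006717 M

Q₀ = 2.9029e+04 vs Keq = 7.9640e+04 ⇒ Q<K, forward
Step 1:
                   G          X          B
  init        0.0666     0.0109     0.2297
  Δ        -0.002092  -0.004183   0.002092
  eq         0.06451   0.006717     0.2318
  solve Keq expr → x = 0.002092; check Q = 7.9640e+04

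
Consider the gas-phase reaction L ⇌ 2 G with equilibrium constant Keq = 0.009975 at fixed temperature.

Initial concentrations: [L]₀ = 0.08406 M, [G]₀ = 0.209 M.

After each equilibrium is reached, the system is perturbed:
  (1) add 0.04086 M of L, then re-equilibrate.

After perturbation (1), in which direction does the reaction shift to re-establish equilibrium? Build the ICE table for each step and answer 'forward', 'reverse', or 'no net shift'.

Direction: forward

Q₀ = 0.5196 vs Keq = 0.009975 ⇒ Q>K, reverse
Step 1:
                   L          G
  init       0.08406      0.209
  Δ          0.08403    -0.1681
  eq          0.1681    0.04095
  solve Keq expr → x = -0.08403; check Q = 0.009975
Then add 0.04086 M of L.
Step 2:
                   L          G
  init        0.2089    0.04095
  Δ        -0.002231   0.004462
  eq          0.2067    0.04541
  solve Keq expr → x = 0.002231; check Q = 0.009975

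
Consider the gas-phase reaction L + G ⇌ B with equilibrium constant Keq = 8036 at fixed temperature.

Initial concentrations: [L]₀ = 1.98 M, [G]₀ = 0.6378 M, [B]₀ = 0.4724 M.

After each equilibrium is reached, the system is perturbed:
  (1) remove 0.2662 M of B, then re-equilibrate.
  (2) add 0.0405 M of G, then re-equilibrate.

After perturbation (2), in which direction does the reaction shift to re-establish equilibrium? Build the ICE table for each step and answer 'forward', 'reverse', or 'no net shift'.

Q₀ = 0.3741 vs Keq = 8036 ⇒ Q<K, forward
Step 1:
                    L           G           B
  init           1.98      0.6378      0.4724
  Δ           -0.6377     -0.6377      0.6377
  eq            1.342  1.0291e-04        1.11
  solve Keq expr → x = 0.6377; check Q = 8036
Then remove 0.2662 M of B.
Step 2:
                    L           G           B
  init          1.342  1.0291e-04      0.8439
  Δ       -2.4675e-05 -2.4675e-05  2.4675e-05
  eq            1.342  7.8238e-05      0.8439
  solve Keq expr → x = 2.4675e-05; check Q = 8036
Then add 0.0405 M of G.
Step 3:
                    L           G           B
  init          1.342     0.04058      0.8439
  Δ          -0.04049    -0.04049     0.04049
  eq            1.302  8.4543e-05      0.8844
  solve Keq expr → x = 0.04049; check Q = 8036

Direction: forward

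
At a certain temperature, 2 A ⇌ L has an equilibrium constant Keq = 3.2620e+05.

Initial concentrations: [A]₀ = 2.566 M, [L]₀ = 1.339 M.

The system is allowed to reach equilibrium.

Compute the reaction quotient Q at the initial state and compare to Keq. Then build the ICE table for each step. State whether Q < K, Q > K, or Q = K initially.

Q₀ = 0.2034; Q < K (proceeds forward)

Q₀ = 0.2034 vs Keq = 3.2620e+05 ⇒ Q<K, forward
Step 1:
                    A           L
  I             2.566       1.339
  C            -2.563       1.282
  E          0.002834       2.621
  solve Keq expr → x = 1.282; check Q = 3.2620e+05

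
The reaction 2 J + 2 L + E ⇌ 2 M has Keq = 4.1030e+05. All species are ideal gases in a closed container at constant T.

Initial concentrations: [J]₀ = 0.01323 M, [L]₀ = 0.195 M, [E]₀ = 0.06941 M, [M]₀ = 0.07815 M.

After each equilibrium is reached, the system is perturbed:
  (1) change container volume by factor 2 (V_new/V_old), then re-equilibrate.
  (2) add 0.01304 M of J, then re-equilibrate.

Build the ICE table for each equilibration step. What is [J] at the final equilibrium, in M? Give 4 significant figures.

Q₀ = 1.3220e+04 vs Keq = 4.1030e+05 ⇒ Q<K, forward
Step 1:
                  J         L         E         M
  init      0.01323     0.195   0.06941   0.07815
  Δ        -0.01028  -0.01028 -0.005141   0.01028
  eq       0.002948    0.1847   0.06427   0.08843
  solve Keq expr → x = 0.005141; check Q = 4.1030e+05
Then change container volume by factor 2 (V_new/V_old).
Step 2:
                  J         L         E         M
  init     0.001474   0.09236   0.03213   0.04422
  Δ        0.002313  0.002313  0.001157 -0.002313
  eq       0.003787   0.09467   0.03329    0.0419
  solve Keq expr → x = -0.001157; check Q = 4.1030e+05
Then add 0.01304 M of J.
Step 3:
                  J         L         E         M
  init      0.01683   0.09467   0.03329    0.0419
  Δ        -0.01092  -0.01092 -0.005462   0.01092
  eq       0.005903   0.08375   0.02783   0.05283
  solve Keq expr → x = 0.005462; check Q = 4.1030e+05

[J]_eq = 0.005903 M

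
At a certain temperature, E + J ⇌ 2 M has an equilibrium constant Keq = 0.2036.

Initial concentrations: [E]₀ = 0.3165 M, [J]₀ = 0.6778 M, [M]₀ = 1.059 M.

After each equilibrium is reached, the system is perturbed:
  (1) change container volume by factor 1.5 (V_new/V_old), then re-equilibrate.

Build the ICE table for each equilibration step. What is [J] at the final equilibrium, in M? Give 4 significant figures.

Q₀ = 5.228 vs Keq = 0.2036 ⇒ Q>K, reverse
Step 1:
                   E          J          M
  Initial     0.3165     0.6778      1.059
  Change      0.3441     0.3441    -0.6883
  Equil       0.6606      1.022     0.3707
  solve Keq expr → x = -0.3441; check Q = 0.2036
Then change container volume by factor 1.5 (V_new/V_old).
Step 2:
                   E          J          M
  Initial     0.4404     0.6813     0.2472
  Change           0          0          0
  Equil       0.4404     0.6813     0.2472
  solve Keq expr → x = 0; check Q = 0.2036

[J]_eq = 0.6813 M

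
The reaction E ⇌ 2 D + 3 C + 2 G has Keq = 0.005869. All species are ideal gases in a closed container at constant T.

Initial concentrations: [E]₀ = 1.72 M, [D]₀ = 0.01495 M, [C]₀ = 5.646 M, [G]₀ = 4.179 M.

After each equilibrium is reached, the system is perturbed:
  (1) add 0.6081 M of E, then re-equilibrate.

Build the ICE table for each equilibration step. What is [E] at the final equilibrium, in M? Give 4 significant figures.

Q₀ = 0.4084 vs Keq = 0.005869 ⇒ Q>K, reverse
Step 1:
                   E          D          C          G
  I             1.72    0.01495      5.646      4.179
  C          0.00657   -0.01314   -0.01971   -0.01314
  E            1.727   0.001811      5.626      4.166
  solve Keq expr → x = -0.00657; check Q = 0.005869
Then add 0.6081 M of E.
Step 2:
                   E          D          C          G
  I            2.335   0.001811      5.626      4.166
  C       -1.4719e-04 2.9439e-04 4.4158e-04 2.9439e-04
  E            2.335   0.002105      5.627      4.166
  solve Keq expr → x = 1.4719e-04; check Q = 0.005869

[E]_eq = 2.335 M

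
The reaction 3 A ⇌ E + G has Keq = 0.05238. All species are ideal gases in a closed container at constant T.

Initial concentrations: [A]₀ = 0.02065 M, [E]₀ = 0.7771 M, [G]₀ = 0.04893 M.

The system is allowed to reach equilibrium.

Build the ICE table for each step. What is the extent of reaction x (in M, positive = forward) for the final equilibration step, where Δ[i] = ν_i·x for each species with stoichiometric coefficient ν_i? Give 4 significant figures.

x = -0.0486 M

Q₀ = 4318 vs Keq = 0.05238 ⇒ Q>K, reverse
Step 1:
                    A           E           G
  Initial     0.02065      0.7771     0.04893
  Change       0.1458     -0.0486     -0.0486
  Equil        0.1664      0.7285  3.3155e-04
  solve Keq expr → x = -0.0486; check Q = 0.05238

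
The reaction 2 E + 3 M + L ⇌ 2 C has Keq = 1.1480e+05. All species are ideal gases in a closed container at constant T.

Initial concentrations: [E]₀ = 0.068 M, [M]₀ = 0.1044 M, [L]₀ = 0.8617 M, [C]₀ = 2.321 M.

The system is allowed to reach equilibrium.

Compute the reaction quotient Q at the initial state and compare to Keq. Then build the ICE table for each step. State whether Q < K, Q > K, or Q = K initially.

Q₀ = 1.1882e+06; Q > K (proceeds reverse)

Q₀ = 1.1882e+06 vs Keq = 1.1480e+05 ⇒ Q>K, reverse
Step 1:
                   E          M          L          C
  Initial      0.068     0.1044     0.8617      2.321
  Change     0.03983    0.05974    0.01991   -0.03983
  Equil       0.1078     0.1641     0.8816      2.281
  solve Keq expr → x = -0.01991; check Q = 1.1480e+05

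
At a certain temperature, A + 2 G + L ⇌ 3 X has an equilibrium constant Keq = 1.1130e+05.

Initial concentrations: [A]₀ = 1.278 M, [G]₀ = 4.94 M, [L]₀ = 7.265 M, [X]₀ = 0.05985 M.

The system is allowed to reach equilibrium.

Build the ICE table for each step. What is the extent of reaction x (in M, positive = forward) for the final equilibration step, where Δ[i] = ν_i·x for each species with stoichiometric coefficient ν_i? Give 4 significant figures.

Q₀ = 9.4618e-07 vs Keq = 1.1130e+05 ⇒ Q<K, forward
Step 1:
                   A          G          L          X
  Initial      1.278       4.94      7.265    0.05985
  Change      -1.278     -2.556     -1.278      3.834
  Equil   1.5588e-05      2.384      5.987      3.894
  solve Keq expr → x = 1.278; check Q = 1.1130e+05

x = 1.278 M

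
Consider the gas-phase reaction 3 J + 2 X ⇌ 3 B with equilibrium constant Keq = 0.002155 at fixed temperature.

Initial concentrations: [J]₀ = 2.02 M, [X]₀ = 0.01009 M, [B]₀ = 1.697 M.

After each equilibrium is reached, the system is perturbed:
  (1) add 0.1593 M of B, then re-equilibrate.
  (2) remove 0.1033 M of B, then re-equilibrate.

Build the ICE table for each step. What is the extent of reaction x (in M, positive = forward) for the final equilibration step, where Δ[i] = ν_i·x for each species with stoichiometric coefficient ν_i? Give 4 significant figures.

x = 0.02602 M

Q₀ = 5824 vs Keq = 0.002155 ⇒ Q>K, reverse
Step 1:
                    J           X           B
  I              2.02     0.01009       1.697
  C             1.303      0.8688      -1.303
  E             3.323      0.8789      0.3938
  solve Keq expr → x = -0.4344; check Q = 0.002155
Then add 0.1593 M of B.
Step 2:
                    J           X           B
  I             3.323      0.8789      0.5531
  C            0.1205     0.08034     -0.1205
  E             3.444      0.9592      0.4326
  solve Keq expr → x = -0.04017; check Q = 0.002155
Then remove 0.1033 M of B.
Step 3:
                    J           X           B
  I             3.444      0.9592      0.3293
  C          -0.07806    -0.05204     0.07806
  E             3.366      0.9072      0.4074
  solve Keq expr → x = 0.02602; check Q = 0.002155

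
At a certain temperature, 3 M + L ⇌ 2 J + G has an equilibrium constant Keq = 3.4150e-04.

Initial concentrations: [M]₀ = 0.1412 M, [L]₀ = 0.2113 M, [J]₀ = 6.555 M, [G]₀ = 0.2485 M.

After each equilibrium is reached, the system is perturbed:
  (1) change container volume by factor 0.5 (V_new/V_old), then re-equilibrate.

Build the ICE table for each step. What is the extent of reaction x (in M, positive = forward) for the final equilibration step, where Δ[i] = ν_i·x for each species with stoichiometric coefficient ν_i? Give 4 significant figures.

Q₀ = 1.7950e+04 vs Keq = 3.4150e-04 ⇒ Q>K, reverse
Step 1:
                    M           L           J           G
  Initial      0.1412      0.2113       6.555      0.2485
  Change       0.7455      0.2485      -0.497     -0.2485
  Equil        0.8867      0.4598       6.058  2.9827e-06
  solve Keq expr → x = -0.2485; check Q = 3.4150e-04
Then change container volume by factor 0.5 (V_new/V_old).
Step 2:
                    M           L           J           G
  Initial       1.773      0.9196       12.12  5.9655e-06
  Change  -1.7895e-05 -5.9650e-06  1.1930e-05  5.9650e-06
  Equil         1.773      0.9196       12.12  1.1930e-05
  solve Keq expr → x = 5.9650e-06; check Q = 3.4150e-04

x = 5.9650e-06 M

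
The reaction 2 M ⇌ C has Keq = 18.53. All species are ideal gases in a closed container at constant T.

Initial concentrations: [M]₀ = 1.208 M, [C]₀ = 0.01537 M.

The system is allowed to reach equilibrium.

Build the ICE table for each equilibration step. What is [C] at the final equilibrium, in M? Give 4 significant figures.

Q₀ = 0.01053 vs Keq = 18.53 ⇒ Q<K, forward
Step 1:
                    M           C
  Initial       1.208     0.01537
  Change       -1.038      0.5191
  Equil        0.1698      0.5345
  solve Keq expr → x = 0.5191; check Q = 18.53

[C]_eq = 0.5345 M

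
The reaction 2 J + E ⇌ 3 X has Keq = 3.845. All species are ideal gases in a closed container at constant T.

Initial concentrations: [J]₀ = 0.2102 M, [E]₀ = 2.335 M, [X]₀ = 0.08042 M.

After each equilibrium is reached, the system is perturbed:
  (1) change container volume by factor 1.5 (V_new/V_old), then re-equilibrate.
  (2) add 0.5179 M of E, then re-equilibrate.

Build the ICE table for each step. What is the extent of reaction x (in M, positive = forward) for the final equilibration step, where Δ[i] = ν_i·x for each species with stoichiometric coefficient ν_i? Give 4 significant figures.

x = 0.00194 M

Q₀ = 0.005041 vs Keq = 3.845 ⇒ Q<K, forward
Step 1:
                   J          E          X
  init        0.2102      2.335    0.08042
  Δ          -0.1521   -0.07603     0.2281
  eq         0.05814      2.259     0.3085
  solve Keq expr → x = 0.07603; check Q = 3.845
Then change container volume by factor 1.5 (V_new/V_old).
Step 2:
                   J          E          X
  init       0.03876      1.506     0.2057
  Δ                0          0          0
  eq         0.03876      1.506     0.2057
  solve Keq expr → x = 0; check Q = 3.845
Then add 0.5179 M of E.
Step 3:
                   J          E          X
  init       0.03876      2.024     0.2057
  Δ        -0.003879   -0.00194   0.005819
  eq         0.03488      2.022     0.2115
  solve Keq expr → x = 0.00194; check Q = 3.845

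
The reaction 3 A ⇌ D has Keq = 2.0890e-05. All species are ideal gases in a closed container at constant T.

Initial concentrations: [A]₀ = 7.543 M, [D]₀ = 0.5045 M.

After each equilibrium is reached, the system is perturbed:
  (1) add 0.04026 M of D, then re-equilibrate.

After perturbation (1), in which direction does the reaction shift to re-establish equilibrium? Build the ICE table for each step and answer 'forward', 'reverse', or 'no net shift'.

Q₀ = 0.001176 vs Keq = 2.0890e-05 ⇒ Q>K, reverse
Step 1:
                  A         D
  init        7.543    0.5045
  Δ           1.468   -0.4892
  eq          9.011   0.01528
  solve Keq expr → x = -0.4892; check Q = 2.0890e-05
Then add 0.04026 M of D.
Step 2:
                  A         D
  init        9.011   0.05554
  Δ          0.1189  -0.03965
  eq           9.13    0.0159
  solve Keq expr → x = -0.03965; check Q = 2.0890e-05

Direction: reverse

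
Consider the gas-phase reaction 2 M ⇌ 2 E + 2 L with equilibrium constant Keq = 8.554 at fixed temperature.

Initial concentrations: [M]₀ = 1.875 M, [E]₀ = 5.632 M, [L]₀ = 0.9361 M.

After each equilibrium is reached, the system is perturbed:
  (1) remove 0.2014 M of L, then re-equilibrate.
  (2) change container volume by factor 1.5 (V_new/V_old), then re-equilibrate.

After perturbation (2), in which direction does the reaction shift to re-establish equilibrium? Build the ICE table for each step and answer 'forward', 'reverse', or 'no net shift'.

Direction: forward

Q₀ = 7.906 vs Keq = 8.554 ⇒ Q<K, forward
Step 1:
                  M         E         L
  Initial     1.875     5.632    0.9361
  Change   -0.02225   0.02225   0.02225
  Equil       1.853     5.654    0.9584
  solve Keq expr → x = 0.01113; check Q = 8.554
Then remove 0.2014 M of L.
Step 2:
                  M         E         L
  Initial     1.853     5.654     0.757
  Change    -0.1204    0.1204    0.1204
  Equil       1.732     5.775    0.8774
  solve Keq expr → x = 0.06021; check Q = 8.554
Then change container volume by factor 1.5 (V_new/V_old).
Step 3:
                  M         E         L
  Initial     1.155      3.85    0.5849
  Change    -0.1499    0.1499    0.1499
  Equil       1.005         4    0.7349
  solve Keq expr → x = 0.07497; check Q = 8.554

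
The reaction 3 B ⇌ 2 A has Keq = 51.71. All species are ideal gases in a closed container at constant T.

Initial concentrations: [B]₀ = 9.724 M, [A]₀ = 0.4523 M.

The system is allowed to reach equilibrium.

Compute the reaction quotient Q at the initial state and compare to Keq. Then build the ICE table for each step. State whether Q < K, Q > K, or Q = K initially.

Q₀ = 2.2249e-04 vs Keq = 51.71 ⇒ Q<K, forward
Step 1:
                  B         A
  init        9.724    0.4523
  Δ          -8.806     5.871
  eq         0.9178     6.323
  solve Keq expr → x = 2.935; check Q = 51.71

Q₀ = 2.2249e-04; Q < K (proceeds forward)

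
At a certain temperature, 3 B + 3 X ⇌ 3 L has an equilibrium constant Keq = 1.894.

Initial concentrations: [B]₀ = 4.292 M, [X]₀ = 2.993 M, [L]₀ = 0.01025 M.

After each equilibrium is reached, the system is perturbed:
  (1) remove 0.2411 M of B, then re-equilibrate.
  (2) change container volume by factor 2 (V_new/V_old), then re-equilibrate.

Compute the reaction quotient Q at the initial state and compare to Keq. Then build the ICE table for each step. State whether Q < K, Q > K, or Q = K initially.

Q₀ = 5.0801e-10 vs Keq = 1.894 ⇒ Q<K, forward
Step 1:
                    B           X           L
  init          4.292       2.993     0.01025
  Δ            -2.166      -2.166       2.166
  eq            2.126      0.8272       2.176
  solve Keq expr → x = 0.7219; check Q = 1.894
Then remove 0.2411 M of B.
Step 2:
                    B           X           L
  init          1.885      0.8272       2.176
  Δ           0.05577     0.05577    -0.05577
  eq            1.941       0.883        2.12
  solve Keq expr → x = -0.01859; check Q = 1.894
Then change container volume by factor 2 (V_new/V_old).
Step 3:
                    B           X           L
  init         0.9704      0.4415        1.06
  Δ            0.1786      0.1786     -0.1786
  eq            1.149      0.6201      0.8815
  solve Keq expr → x = -0.05953; check Q = 1.894

Q₀ = 5.0801e-10; Q < K (proceeds forward)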